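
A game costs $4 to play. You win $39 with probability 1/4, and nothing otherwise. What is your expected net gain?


E[gain] = (39-4)×1/4 + (-4)×3/4
= 35/4 - 3 = 23/4

Expected net gain = $23/4 ≈ $5.75


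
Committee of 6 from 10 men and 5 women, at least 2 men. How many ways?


Count by #men:
  2M,4W: C(10,2)×C(5,4)=225
  3M,3W: C(10,3)×C(5,3)=1200
  4M,2W: C(10,4)×C(5,2)=2100
  5M,1W: C(10,5)×C(5,1)=1260
  6M,0W: C(10,6)×C(5,0)=210
Total = 4995

4995


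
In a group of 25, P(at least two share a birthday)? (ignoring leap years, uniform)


P(all different) = Π(365-i)/365 for i=0..24
= 0.431300
P(match) = 1 - 0.431300 = 0.568700

P ≈ 0.5687 ≈ 56.87%


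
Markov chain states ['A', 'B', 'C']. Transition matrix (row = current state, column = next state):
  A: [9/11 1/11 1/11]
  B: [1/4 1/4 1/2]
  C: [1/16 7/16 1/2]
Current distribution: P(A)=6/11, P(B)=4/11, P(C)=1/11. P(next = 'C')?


P(next=C) = Σᵢ P(now=i)×P(i→C)
= 6/11×1/11 + 4/11×1/2 + 1/11×1/2
= 6/121 + 2/11 + 1/22 = 67/242

P = 67/242 ≈ 0.2769


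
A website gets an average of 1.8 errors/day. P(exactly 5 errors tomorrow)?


Poisson(λ=1.8): P(X=5) = e^(-λ)×λ^k/k!
= e^(-1.8) × 1.8^5 / 5!
≈ 0.1652988882 × 18.89568 / 120 ≈ 0.026029

P(X=5) ≈ 0.026029 ≈ 2.60%


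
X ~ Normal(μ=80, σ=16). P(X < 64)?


z = (64-80)/16 = -1.0
P(Z < -1.0) = 0.1587

P(X < 64) ≈ 0.1587


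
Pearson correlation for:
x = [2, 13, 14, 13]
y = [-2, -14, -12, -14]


n=4, Σx=42, Σy=-42, Σxy=-536, Σx²=538, Σy²=540
r = (4×(-536) - 42×(-42))/√((4×538 - 42²)(4×540 - (-42)²))
= -380/√(388×396) = -380/√153648 ≈ -380/391.9796 ≈ -0.9694

r ≈ -0.9694


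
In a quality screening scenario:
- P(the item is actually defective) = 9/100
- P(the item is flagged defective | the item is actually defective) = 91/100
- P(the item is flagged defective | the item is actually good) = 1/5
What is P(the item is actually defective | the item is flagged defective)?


Using Bayes' theorem:
P(A|B) = P(B|A)·P(A) / P(B)

P(the item is flagged defective) = 91/100 × 9/100 + 1/5 × 91/100
= 819/10000 + 91/500 = 2639/10000

P(the item is actually defective|the item is flagged defective) = (819/10000) / (2639/10000) = 9/29

P(the item is actually defective|the item is flagged defective) = 9/29 ≈ 31.03%


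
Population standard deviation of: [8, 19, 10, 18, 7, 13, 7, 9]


Mean = 91/8
  (8-91/8)²=729/64
  (19-91/8)²=3721/64
  (10-91/8)²=121/64
  (18-91/8)²=2809/64
  (7-91/8)²=1225/64
  (13-91/8)²=169/64
  (7-91/8)²=1225/64
  (9-91/8)²=361/64
Σ(x-μ)² = 1295/8
σ² = (1295/8)/8 = 1295/64

σ = √(1295/64) ≈ 4.4983


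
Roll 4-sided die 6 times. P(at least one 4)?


P(no 4)^6 = (3/4)^6 = 729/4096
P(≥1) = 1 - 729/4096 = 3367/4096

P = 3367/4096 ≈ 82.20%


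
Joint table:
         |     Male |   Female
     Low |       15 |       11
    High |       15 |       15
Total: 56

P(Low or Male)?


P(Low∨Male) = P(Low) + P(Male) - P(Low∧Male)
= (26 + 30 - 15)/56 = 41/56

P = 41/56 ≈ 73.21%


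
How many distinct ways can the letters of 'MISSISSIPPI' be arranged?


Letters: 11, freq: {'M': 1, 'I': 4, 'S': 4, 'P': 2}
11!/(1!×4!×4!×2!) = 39916800/1152 = 34650

34650


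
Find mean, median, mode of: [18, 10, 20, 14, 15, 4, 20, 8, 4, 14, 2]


Sorted: [2, 4, 4, 8, 10, 14, 14, 15, 18, 20, 20]
Mean = 129/11
Median = 14
Freq: {18: 1, 10: 1, 20: 2, 14: 2, 15: 1, 4: 2, 8: 1, 2: 1}
Mode: [4, 14, 20]

Mean=129/11, Median=14, Mode=[4, 14, 20]


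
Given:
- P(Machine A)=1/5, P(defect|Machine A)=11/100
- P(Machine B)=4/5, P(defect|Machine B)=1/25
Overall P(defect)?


P(B) = Σ P(B|Aᵢ)×P(Aᵢ)
  11/100×1/5 = 11/500
  1/25×4/5 = 4/125
Sum = 27/500

P(defect) = 27/500 ≈ 5.40%


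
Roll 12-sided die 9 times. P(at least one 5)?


P(no 5)^9 = (11/12)^9 = 2357947691/5159780352
P(≥1) = 1 - 2357947691/5159780352 = 2801832661/5159780352

P = 2801832661/5159780352 ≈ 54.30%


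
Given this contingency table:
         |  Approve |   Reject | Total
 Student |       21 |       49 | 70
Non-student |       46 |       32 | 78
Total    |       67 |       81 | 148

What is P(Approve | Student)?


P(Approve | Student) = 21/(21+49) = 21/70 = 3/10

P(Approve|Student) = 3/10 ≈ 30.00%


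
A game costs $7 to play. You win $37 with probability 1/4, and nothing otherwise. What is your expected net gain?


E[gain] = (37-7)×1/4 + (-7)×3/4
= 15/2 - 21/4 = 9/4

Expected net gain = $9/4 ≈ $2.25


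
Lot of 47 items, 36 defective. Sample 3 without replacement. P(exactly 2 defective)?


Hypergeometric: C(36,2)×C(11,1)/C(47,3)
= 630×11/16215 = 462/1081

P(X=2) = 462/1081 ≈ 42.74%


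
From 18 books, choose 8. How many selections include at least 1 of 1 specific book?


Complement: C(18,8) - C(17,8) = 43758 - 24310 = 19448

19448


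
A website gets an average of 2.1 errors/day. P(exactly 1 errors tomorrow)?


Poisson(λ=2.1): P(X=1) = e^(-λ)×λ^k/k!
= e^(-2.1) × 2.1^1 / 1!
≈ 0.1224564283 × 2.1 / 1 ≈ 0.257158

P(X=1) ≈ 0.257158 ≈ 25.72%


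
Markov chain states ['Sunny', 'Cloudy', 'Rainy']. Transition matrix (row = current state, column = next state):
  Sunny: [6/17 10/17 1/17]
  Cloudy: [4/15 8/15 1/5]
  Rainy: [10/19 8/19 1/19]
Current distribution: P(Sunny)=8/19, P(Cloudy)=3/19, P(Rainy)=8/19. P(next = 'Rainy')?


P(next=Rainy) = Σᵢ P(now=i)×P(i→Rainy)
= 8/19×1/17 + 3/19×1/5 + 8/19×1/19
= 8/323 + 3/95 + 8/361 = 2409/30685

P = 2409/30685 ≈ 0.0785


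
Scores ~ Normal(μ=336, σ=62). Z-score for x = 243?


z = (x - μ)/σ = (243 - 336)/62 = -1.5

z = -1.5


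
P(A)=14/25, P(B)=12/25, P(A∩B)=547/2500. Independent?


P(A)×P(B) = 168/625
P(A∩B) = 547/2500
Not equal → NOT independent

No, not independent


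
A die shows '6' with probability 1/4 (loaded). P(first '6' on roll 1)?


Geometric: P(X=1) = (1-p)^(k-1)×p = (3/4)^0×1/4 = 1/4

P(X=1) = 1/4 ≈ 25.00%


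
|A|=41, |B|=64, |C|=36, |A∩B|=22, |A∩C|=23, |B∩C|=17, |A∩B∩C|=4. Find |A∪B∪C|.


|A∪B∪C| = 41+64+36-22-23-17+4 = 83

|A∪B∪C| = 83


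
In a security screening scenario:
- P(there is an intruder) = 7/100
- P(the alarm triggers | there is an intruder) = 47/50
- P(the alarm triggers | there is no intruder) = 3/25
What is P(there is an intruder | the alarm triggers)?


Using Bayes' theorem:
P(A|B) = P(B|A)·P(A) / P(B)

P(the alarm triggers) = 47/50 × 7/100 + 3/25 × 93/100
= 329/5000 + 279/2500 = 887/5000

P(there is an intruder|the alarm triggers) = (329/5000) / (887/5000) = 329/887

P(there is an intruder|the alarm triggers) = 329/887 ≈ 37.09%


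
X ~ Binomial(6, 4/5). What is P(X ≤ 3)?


P(X ≤ 3) = Σ P(X=i) for i=0..3
P(X=0) = 1/15625
P(X=1) = 24/15625
P(X=2) = 48/3125
P(X=3) = 256/3125
Sum = 309/3125

P(X ≤ 3) = 309/3125 ≈ 9.89%


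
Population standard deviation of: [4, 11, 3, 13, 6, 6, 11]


Mean = 54/7
  (4-54/7)²=676/49
  (11-54/7)²=529/49
  (3-54/7)²=1089/49
  (13-54/7)²=1369/49
  (6-54/7)²=144/49
  (6-54/7)²=144/49
  (11-54/7)²=529/49
Σ(x-μ)² = 640/7
σ² = (640/7)/7 = 640/49

σ = √(640/49) ≈ 3.6140


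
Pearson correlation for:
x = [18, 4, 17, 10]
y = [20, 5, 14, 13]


n=4, Σx=49, Σy=52, Σxy=748, Σx²=729, Σy²=790
r = (4×748 - 49×52)/√((4×729 - 49²)(4×790 - 52²))
= 444/√(515×456) = 444/√234840 ≈ 444/484.6029 ≈ 0.9162

r ≈ 0.9162


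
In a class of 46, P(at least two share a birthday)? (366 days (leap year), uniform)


P(all different) = Π(366-i)/366 for i=0..45
= 0.052187
P(match) = 1 - 0.052187 = 0.947813

P ≈ 0.9478 ≈ 94.78%


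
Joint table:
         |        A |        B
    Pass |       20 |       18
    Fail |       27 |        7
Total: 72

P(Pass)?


P(Pass) = (20+18)/72 = 38/72 = 19/36

P(Pass) = 19/36 ≈ 52.78%


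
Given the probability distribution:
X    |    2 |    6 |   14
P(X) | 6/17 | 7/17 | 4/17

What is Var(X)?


E[X] = 110/17
E[X²] = 1060/17
Var(X) = E[X²] - (E[X])² = 1060/17 - 12100/289 = 5920/289

Var(X) = 5920/289 ≈ 20.4844


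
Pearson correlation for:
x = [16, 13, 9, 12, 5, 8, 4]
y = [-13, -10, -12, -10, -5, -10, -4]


n=7, Σx=67, Σy=-64, Σxy=-687, Σx²=755, Σy²=654
r = (7×(-687) - 67×(-64))/√((7×755 - 67²)(7×654 - (-64)²))
= -521/√(796×482) = -521/√383672 ≈ -521/619.4126 ≈ -0.8411

r ≈ -0.8411


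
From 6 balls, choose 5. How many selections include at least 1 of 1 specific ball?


Complement: C(6,5) - C(5,5) = 6 - 1 = 5

5


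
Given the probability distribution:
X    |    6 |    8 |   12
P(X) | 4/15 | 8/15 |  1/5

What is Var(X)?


E[X] = 124/15
E[X²] = 1088/15
Var(X) = E[X²] - (E[X])² = 1088/15 - 15376/225 = 944/225

Var(X) = 944/225 ≈ 4.1956


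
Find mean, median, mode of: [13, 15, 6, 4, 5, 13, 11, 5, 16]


Sorted: [4, 5, 5, 6, 11, 13, 13, 15, 16]
Mean = 88/9
Median = 11
Freq: {13: 2, 15: 1, 6: 1, 4: 1, 5: 2, 11: 1, 16: 1}
Mode: [5, 13]

Mean=88/9, Median=11, Mode=[5, 13]


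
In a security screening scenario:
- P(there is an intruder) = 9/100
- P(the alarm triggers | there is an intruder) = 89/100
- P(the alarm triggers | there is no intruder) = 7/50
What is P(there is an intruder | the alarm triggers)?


Using Bayes' theorem:
P(A|B) = P(B|A)·P(A) / P(B)

P(the alarm triggers) = 89/100 × 9/100 + 7/50 × 91/100
= 801/10000 + 637/5000 = 83/400

P(there is an intruder|the alarm triggers) = (801/10000) / (83/400) = 801/2075

P(there is an intruder|the alarm triggers) = 801/2075 ≈ 38.60%


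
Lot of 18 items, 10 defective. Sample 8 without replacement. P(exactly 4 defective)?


Hypergeometric: C(10,4)×C(8,4)/C(18,8)
= 210×70/43758 = 2450/7293

P(X=4) = 2450/7293 ≈ 33.59%


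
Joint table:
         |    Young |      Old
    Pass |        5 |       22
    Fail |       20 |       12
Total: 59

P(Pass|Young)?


P(Pass|Young) = 5/(5+20) = 5/25 = 1/5

P = 1/5 ≈ 20.00%


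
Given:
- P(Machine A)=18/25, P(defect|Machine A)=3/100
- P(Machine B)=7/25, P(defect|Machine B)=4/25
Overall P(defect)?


P(B) = Σ P(B|Aᵢ)×P(Aᵢ)
  3/100×18/25 = 27/1250
  4/25×7/25 = 28/625
Sum = 83/1250

P(defect) = 83/1250 ≈ 6.64%


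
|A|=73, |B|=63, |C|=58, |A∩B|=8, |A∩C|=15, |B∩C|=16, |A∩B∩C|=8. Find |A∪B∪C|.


|A∪B∪C| = 73+63+58-8-15-16+8 = 163

|A∪B∪C| = 163


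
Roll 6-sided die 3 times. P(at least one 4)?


P(no 4)^3 = (5/6)^3 = 125/216
P(≥1) = 1 - 125/216 = 91/216

P = 91/216 ≈ 42.13%


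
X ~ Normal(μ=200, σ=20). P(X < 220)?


z = (220-200)/20 = 1.0
P(Z < 1.0) = 0.8413

P(X < 220) ≈ 0.8413


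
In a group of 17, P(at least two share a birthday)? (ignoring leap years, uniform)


P(all different) = Π(365-i)/365 for i=0..16
= 0.684992
P(match) = 1 - 0.684992 = 0.315008

P ≈ 0.3150 ≈ 31.50%


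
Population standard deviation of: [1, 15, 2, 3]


Mean = 21/4
  (1-21/4)²=289/16
  (15-21/4)²=1521/16
  (2-21/4)²=169/16
  (3-21/4)²=81/16
Σ(x-μ)² = 515/4
σ² = (515/4)/4 = 515/16

σ = √(515/16) ≈ 5.6734


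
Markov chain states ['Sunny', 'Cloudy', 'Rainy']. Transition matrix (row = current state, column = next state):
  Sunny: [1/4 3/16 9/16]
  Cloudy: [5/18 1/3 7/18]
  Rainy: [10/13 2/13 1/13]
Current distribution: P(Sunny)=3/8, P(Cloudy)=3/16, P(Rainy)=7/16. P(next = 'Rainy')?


P(next=Rainy) = Σᵢ P(now=i)×P(i→Rainy)
= 3/8×9/16 + 3/16×7/18 + 7/16×1/13
= 27/128 + 7/96 + 7/208 = 1585/4992

P = 1585/4992 ≈ 0.3175


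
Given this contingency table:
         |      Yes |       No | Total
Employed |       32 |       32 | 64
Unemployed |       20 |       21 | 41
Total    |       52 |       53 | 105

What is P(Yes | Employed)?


P(Yes | Employed) = 32/(32+32) = 32/64 = 1/2

P(Yes|Employed) = 1/2 ≈ 50.00%


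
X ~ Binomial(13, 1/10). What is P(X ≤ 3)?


P(X ≤ 3) = Σ P(X=i) for i=0..3
P(X=0) = 2541865828329/10000000000000
P(X=1) = 3671583974253/10000000000000
P(X=2) = 1223861324751/5000000000000
P(X=3) = 498610169343/5000000000000
Sum = 965839279077/1000000000000

P(X ≤ 3) = 965839279077/1000000000000 ≈ 96.58%


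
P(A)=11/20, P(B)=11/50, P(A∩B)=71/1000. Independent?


P(A)×P(B) = 121/1000
P(A∩B) = 71/1000
Not equal → NOT independent

No, not independent


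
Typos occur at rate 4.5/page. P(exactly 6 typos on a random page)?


Poisson(λ=4.5): P(X=6) = e^(-λ)×λ^k/k!
= e^(-4.5) × 4.5^6 / 6!
≈ 0.01110899654 × 8303.765625 / 720 ≈ 0.128120

P(X=6) ≈ 0.128120 ≈ 12.81%


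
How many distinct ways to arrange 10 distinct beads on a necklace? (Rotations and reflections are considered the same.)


Free circular arrangements: rotations and reflections both identified.
(n-1)!/2 = 9!/2 = 362880/2 = 181440

181440


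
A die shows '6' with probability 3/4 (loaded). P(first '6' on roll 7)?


Geometric: P(X=7) = (1-p)^(k-1)×p = (1/4)^6×3/4 = 3/16384

P(X=7) = 3/16384 ≈ 0.02%


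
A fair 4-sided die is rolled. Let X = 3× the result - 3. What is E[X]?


E[die] = (1+4)/2 = 5/2
E[X] = 3×5/2 - 3 = 9/2

E[X] = 9/2


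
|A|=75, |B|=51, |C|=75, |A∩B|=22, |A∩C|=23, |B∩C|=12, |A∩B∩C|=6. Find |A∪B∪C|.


|A∪B∪C| = 75+51+75-22-23-12+6 = 150

|A∪B∪C| = 150


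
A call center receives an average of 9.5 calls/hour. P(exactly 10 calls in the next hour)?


Poisson(λ=9.5): P(X=10) = e^(-λ)×λ^k/k!
= e^(-9.5) × 9.5^10 / 10!
≈ 7.485182989e-05 × 5987369392.38 / 3628800 ≈ 0.123502

P(X=10) ≈ 0.123502 ≈ 12.35%


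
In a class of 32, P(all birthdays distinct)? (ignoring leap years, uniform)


P(all different) = Π(365-i)/365 for i=0..31
= (365/365)×(364/365)×...×(334/365)
= 0.246652

P ≈ 0.2467 ≈ 24.67%


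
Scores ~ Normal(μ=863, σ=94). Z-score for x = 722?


z = (x - μ)/σ = (722 - 863)/94 = -1.5

z = -1.5


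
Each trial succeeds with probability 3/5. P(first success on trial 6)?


Geometric: P(X=6) = (1-p)^(k-1)×p = (2/5)^5×3/5 = 96/15625

P(X=6) = 96/15625 ≈ 0.61%


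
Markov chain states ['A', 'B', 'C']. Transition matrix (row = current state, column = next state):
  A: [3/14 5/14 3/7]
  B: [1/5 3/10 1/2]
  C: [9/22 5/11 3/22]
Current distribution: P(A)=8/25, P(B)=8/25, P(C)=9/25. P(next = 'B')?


P(next=B) = Σᵢ P(now=i)×P(i→B)
= 8/25×5/14 + 8/25×3/10 + 9/25×5/11
= 4/35 + 12/125 + 9/55 = 3599/9625

P = 3599/9625 ≈ 0.3739


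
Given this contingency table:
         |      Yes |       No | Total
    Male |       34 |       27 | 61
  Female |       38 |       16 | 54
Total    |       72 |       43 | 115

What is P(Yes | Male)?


P(Yes | Male) = 34/(34+27) = 34/61

P(Yes|Male) = 34/61 ≈ 55.74%


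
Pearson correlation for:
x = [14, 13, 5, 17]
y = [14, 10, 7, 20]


n=4, Σx=49, Σy=51, Σxy=701, Σx²=679, Σy²=745
r = (4×701 - 49×51)/√((4×679 - 49²)(4×745 - 51²))
= 305/√(315×379) = 305/√119385 ≈ 305/345.5213 ≈ 0.8827

r ≈ 0.8827


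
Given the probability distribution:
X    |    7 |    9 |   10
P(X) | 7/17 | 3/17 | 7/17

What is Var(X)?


E[X] = 146/17
E[X²] = 1286/17
Var(X) = E[X²] - (E[X])² = 1286/17 - 21316/289 = 546/289

Var(X) = 546/289 ≈ 1.8893


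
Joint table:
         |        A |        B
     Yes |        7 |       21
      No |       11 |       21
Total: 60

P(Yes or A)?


P(Yes∨A) = P(Yes) + P(A) - P(Yes∧A)
= (28 + 18 - 7)/60 = 39/60 = 13/20

P = 13/20 ≈ 65.00%


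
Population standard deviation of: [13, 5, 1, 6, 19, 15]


Mean = 59/6
  (13-59/6)²=361/36
  (5-59/6)²=841/36
  (1-59/6)²=2809/36
  (6-59/6)²=529/36
  (19-59/6)²=3025/36
  (15-59/6)²=961/36
Σ(x-μ)² = 1421/6
σ² = (1421/6)/6 = 1421/36

σ = √(1421/36) ≈ 6.2827


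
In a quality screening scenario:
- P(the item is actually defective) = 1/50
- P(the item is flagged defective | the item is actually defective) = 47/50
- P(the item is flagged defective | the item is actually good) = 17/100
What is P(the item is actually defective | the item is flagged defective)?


Using Bayes' theorem:
P(A|B) = P(B|A)·P(A) / P(B)

P(the item is flagged defective) = 47/50 × 1/50 + 17/100 × 49/50
= 47/2500 + 833/5000 = 927/5000

P(the item is actually defective|the item is flagged defective) = (47/2500) / (927/5000) = 94/927

P(the item is actually defective|the item is flagged defective) = 94/927 ≈ 10.14%


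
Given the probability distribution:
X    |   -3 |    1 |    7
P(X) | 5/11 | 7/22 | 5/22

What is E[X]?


E[X] = Σ x·P(X=x)
= (-3)×(5/11) + (1)×(7/22) + (7)×(5/22)
= 6/11

E[X] = 6/11


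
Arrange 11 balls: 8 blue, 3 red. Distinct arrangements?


11!/(8!×3!) = 165

165


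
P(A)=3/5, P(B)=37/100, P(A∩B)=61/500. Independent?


P(A)×P(B) = 111/500
P(A∩B) = 61/500
Not equal → NOT independent

No, not independent


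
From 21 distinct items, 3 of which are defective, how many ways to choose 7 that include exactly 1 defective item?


Choose 1 of the 3 defective items and 6 of the other 18 items:
C(3,1)×C(18,6) = 3×18564 = 55692

55692


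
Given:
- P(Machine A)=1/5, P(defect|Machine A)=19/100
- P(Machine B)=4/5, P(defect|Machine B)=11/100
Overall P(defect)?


P(B) = Σ P(B|Aᵢ)×P(Aᵢ)
  19/100×1/5 = 19/500
  11/100×4/5 = 11/125
Sum = 63/500

P(defect) = 63/500 ≈ 12.60%


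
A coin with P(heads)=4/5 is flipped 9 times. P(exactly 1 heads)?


Binomial: P(X=1) = C(9,1)×p^1×(1-p)^8
= 9 × 4/5 × 1/390625 = 36/1953125

P(X=1) = 36/1953125 ≈ 0.00%


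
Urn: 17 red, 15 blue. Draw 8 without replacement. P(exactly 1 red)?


Hypergeometric: C(17,1)×C(15,7)/C(32,8)
= 17×6435/10518300 = 187/17980

P(X=1) = 187/17980 ≈ 1.04%


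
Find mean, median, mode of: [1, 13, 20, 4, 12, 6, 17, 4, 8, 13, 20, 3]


Sorted: [1, 3, 4, 4, 6, 8, 12, 13, 13, 17, 20, 20]
Mean = 121/12
Median = 10
Freq: {1: 1, 13: 2, 20: 2, 4: 2, 12: 1, 6: 1, 17: 1, 8: 1, 3: 1}
Mode: [4, 13, 20]

Mean=121/12, Median=10, Mode=[4, 13, 20]


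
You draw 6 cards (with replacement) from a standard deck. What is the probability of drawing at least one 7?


P(not a 7) = 48/52 = 12/13
P(none in 6 draws) = (12/13)^6 = 2985984/4826809
P(≥1 7) = 1 - 2985984/4826809 = 1840825/4826809

P = 1840825/4826809 ≈ 38.14%


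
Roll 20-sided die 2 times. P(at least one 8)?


P(no 8)^2 = (19/20)^2 = 361/400
P(≥1) = 1 - 361/400 = 39/400

P = 39/400 ≈ 9.75%


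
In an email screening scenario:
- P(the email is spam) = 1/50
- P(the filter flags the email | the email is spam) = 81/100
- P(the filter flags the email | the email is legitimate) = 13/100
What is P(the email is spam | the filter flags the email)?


Using Bayes' theorem:
P(A|B) = P(B|A)·P(A) / P(B)

P(the filter flags the email) = 81/100 × 1/50 + 13/100 × 49/50
= 81/5000 + 637/5000 = 359/2500

P(the email is spam|the filter flags the email) = (81/5000) / (359/2500) = 81/718

P(the email is spam|the filter flags the email) = 81/718 ≈ 11.28%


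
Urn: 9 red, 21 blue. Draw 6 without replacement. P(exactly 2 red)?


Hypergeometric: C(9,2)×C(21,4)/C(30,6)
= 36×5985/593775 = 684/1885

P(X=2) = 684/1885 ≈ 36.29%


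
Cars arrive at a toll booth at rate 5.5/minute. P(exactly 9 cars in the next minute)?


Poisson(λ=5.5): P(X=9) = e^(-λ)×λ^k/k!
= e^(-5.5) × 5.5^9 / 9!
≈ 0.004086771438 × 4605366.58398 / 362880 ≈ 0.051866

P(X=9) ≈ 0.051866 ≈ 5.19%


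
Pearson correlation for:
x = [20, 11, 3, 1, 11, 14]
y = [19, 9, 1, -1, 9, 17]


n=6, Σx=60, Σy=54, Σxy=818, Σx²=848, Σy²=814
r = (6×818 - 60×54)/√((6×848 - 60²)(6×814 - 54²))
= 1668/√(1488×1968) = 1668/√2928384 ≈ 1668/1711.2522 ≈ 0.9747

r ≈ 0.9747


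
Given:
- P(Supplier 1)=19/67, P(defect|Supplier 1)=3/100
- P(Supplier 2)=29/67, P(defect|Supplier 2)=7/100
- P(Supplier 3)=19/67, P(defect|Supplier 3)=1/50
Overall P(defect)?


P(B) = Σ P(B|Aᵢ)×P(Aᵢ)
  3/100×19/67 = 57/6700
  7/100×29/67 = 203/6700
  1/50×19/67 = 19/3350
Sum = 149/3350

P(defect) = 149/3350 ≈ 4.45%


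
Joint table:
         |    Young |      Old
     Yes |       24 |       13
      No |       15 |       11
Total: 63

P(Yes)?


P(Yes) = (24+13)/63 = 37/63

P(Yes) = 37/63 ≈ 58.73%


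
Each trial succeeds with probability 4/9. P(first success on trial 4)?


Geometric: P(X=4) = (1-p)^(k-1)×p = (5/9)^3×4/9 = 500/6561

P(X=4) = 500/6561 ≈ 7.62%


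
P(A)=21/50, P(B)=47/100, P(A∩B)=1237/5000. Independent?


P(A)×P(B) = 987/5000
P(A∩B) = 1237/5000
Not equal → NOT independent

No, not independent


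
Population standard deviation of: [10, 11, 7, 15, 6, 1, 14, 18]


Mean = 82/8 = 41/4
  (10-41/4)²=1/16
  (11-41/4)²=9/16
  (7-41/4)²=169/16
  (15-41/4)²=361/16
  (6-41/4)²=289/16
  (1-41/4)²=1369/16
  (14-41/4)²=225/16
  (18-41/4)²=961/16
Σ(x-μ)² = 423/2
σ² = (423/2)/8 = 423/16

σ = √(423/16) ≈ 5.1417


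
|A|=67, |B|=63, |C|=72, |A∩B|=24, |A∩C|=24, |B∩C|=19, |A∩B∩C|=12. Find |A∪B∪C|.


|A∪B∪C| = 67+63+72-24-24-19+12 = 147

|A∪B∪C| = 147


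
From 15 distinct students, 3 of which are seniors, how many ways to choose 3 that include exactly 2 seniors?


Choose 2 of the 3 seniors and 1 of the other 12 students:
C(3,2)×C(12,1) = 3×12 = 36

36


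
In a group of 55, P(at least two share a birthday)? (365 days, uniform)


P(all different) = Π(365-i)/365 for i=0..54
= 0.013738
P(match) = 1 - 0.013738 = 0.986262

P ≈ 0.9863 ≈ 98.63%


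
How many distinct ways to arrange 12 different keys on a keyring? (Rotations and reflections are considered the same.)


Free circular arrangements: rotations and reflections both identified.
(n-1)!/2 = 11!/2 = 39916800/2 = 19958400

19958400


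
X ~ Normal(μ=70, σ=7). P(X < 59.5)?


z = (59.5-70)/7 = -1.5
P(Z < -1.5) = 0.0668

P(X < 59.5) ≈ 0.0668


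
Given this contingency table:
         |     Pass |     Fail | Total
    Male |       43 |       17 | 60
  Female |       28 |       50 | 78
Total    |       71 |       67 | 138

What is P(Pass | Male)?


P(Pass | Male) = 43/(43+17) = 43/60

P(Pass|Male) = 43/60 ≈ 71.67%


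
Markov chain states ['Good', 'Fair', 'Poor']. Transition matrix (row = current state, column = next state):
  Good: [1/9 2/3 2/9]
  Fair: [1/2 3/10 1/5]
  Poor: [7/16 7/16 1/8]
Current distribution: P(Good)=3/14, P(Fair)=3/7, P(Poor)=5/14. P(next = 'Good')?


P(next=Good) = Σᵢ P(now=i)×P(i→Good)
= 3/14×1/9 + 3/7×1/2 + 5/14×7/16
= 1/42 + 3/14 + 5/32 = 265/672

P = 265/672 ≈ 0.3943


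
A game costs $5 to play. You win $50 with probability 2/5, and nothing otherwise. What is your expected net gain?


E[gain] = (50-5)×2/5 + (-5)×3/5
= 18 - 3 = 15

Expected net gain = $15 ≈ $15.00


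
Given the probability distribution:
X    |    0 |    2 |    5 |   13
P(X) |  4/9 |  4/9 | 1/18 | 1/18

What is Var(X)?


E[X] = 17/9
E[X²] = 113/9
Var(X) = E[X²] - (E[X])² = 113/9 - 289/81 = 728/81

Var(X) = 728/81 ≈ 8.9877


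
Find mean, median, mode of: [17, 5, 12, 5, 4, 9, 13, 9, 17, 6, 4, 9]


Sorted: [4, 4, 5, 5, 6, 9, 9, 9, 12, 13, 17, 17]
Mean = 110/12 = 55/6
Median = 9
Freq: {17: 2, 5: 2, 12: 1, 4: 2, 9: 3, 13: 1, 6: 1}
Mode: [9]

Mean=55/6, Median=9, Mode=9


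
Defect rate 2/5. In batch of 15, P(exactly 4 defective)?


Binomial: P(X=4) = C(15,4)×p^4×(1-p)^11
= 1365 × 16/625 × 177147/48828125 = 773778096/6103515625

P(X=4) = 773778096/6103515625 ≈ 12.68%


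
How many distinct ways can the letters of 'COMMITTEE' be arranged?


Letters: 9, freq: {'C': 1, 'O': 1, 'M': 2, 'I': 1, 'T': 2, 'E': 2}
9!/(1!×1!×2!×1!×2!×2!) = 362880/8 = 45360

45360


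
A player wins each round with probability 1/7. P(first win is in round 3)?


Geometric: P(X=3) = (1-p)^(k-1)×p = (6/7)^2×1/7 = 36/343

P(X=3) = 36/343 ≈ 10.50%


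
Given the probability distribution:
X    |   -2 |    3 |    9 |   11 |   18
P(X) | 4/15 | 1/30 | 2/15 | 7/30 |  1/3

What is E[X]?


E[X] = Σ x·P(X=x)
= (-2)×(4/15) + (3)×(1/30) + (9)×(2/15) + (11)×(7/30) + (18)×(1/3)
= 28/3

E[X] = 28/3


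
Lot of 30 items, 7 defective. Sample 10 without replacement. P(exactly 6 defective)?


Hypergeometric: C(7,6)×C(23,4)/C(30,10)
= 7×8855/30045015 = 7/3393

P(X=6) = 7/3393 ≈ 0.21%


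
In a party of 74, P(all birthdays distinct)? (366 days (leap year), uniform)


P(all different) = Π(366-i)/366 for i=0..73
= (366/366)×(365/366)×...×(293/366)
= 0.000360

P ≈ 0.0004 ≈ 0.04%


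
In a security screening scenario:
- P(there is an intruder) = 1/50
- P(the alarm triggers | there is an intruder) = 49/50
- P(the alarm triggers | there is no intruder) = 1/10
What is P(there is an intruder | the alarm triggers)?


Using Bayes' theorem:
P(A|B) = P(B|A)·P(A) / P(B)

P(the alarm triggers) = 49/50 × 1/50 + 1/10 × 49/50
= 49/2500 + 49/500 = 147/1250

P(there is an intruder|the alarm triggers) = (49/2500) / (147/1250) = 1/6

P(there is an intruder|the alarm triggers) = 1/6 ≈ 16.67%


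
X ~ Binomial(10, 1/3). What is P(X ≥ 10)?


P(X ≥ 10) = Σ P(X=i) for i=10..10
P(X=10) = 1/59049
Sum = 1/59049

P(X ≥ 10) = 1/59049 ≈ 0.00%


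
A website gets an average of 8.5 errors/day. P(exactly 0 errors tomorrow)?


Poisson(λ=8.5): P(X=0) = e^(-λ)×λ^k/k!
= e^(-8.5) × 8.5^0 / 0!
≈ 0.000203468369 × 1 / 1 ≈ 0.000203

P(X=0) ≈ 0.000203 ≈ 0.02%


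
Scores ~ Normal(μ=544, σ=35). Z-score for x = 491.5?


z = (x - μ)/σ = (491.5 - 544)/35 = -1.5

z = -1.5


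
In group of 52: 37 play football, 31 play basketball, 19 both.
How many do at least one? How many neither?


|A∪B| = 37+31-19 = 49
Neither = 52-49 = 3

At least one: 49; Neither: 3


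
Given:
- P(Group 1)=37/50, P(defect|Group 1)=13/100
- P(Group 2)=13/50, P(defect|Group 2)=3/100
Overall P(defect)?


P(B) = Σ P(B|Aᵢ)×P(Aᵢ)
  13/100×37/50 = 481/5000
  3/100×13/50 = 39/5000
Sum = 13/125

P(defect) = 13/125 ≈ 10.40%


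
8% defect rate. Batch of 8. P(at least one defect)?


P(all good) = (23/25)^8 = 78310985281/152587890625
P(≥1 defect) = 74276905344/152587890625

P = 74276905344/152587890625 ≈ 48.68%


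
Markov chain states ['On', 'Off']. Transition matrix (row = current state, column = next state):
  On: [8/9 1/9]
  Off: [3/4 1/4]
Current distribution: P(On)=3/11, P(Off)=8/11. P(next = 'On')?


P(next=On) = Σᵢ P(now=i)×P(i→On)
= 3/11×8/9 + 8/11×3/4
= 8/33 + 6/11 = 26/33

P = 26/33 ≈ 0.7879


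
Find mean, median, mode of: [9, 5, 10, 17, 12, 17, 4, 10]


Sorted: [4, 5, 9, 10, 10, 12, 17, 17]
Mean = 84/8 = 21/2
Median = 10
Freq: {9: 1, 5: 1, 10: 2, 17: 2, 12: 1, 4: 1}
Mode: [10, 17]

Mean=21/2, Median=10, Mode=[10, 17]


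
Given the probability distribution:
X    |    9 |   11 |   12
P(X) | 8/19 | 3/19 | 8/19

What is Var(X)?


E[X] = 201/19
E[X²] = 2163/19
Var(X) = E[X²] - (E[X])² = 2163/19 - 40401/361 = 696/361

Var(X) = 696/361 ≈ 1.9280


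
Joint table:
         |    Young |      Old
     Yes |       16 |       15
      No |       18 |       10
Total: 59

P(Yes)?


P(Yes) = (16+15)/59 = 31/59

P(Yes) = 31/59 ≈ 52.54%


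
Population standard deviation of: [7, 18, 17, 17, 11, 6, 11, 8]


Mean = 95/8
  (7-95/8)²=1521/64
  (18-95/8)²=2401/64
  (17-95/8)²=1681/64
  (17-95/8)²=1681/64
  (11-95/8)²=49/64
  (6-95/8)²=2209/64
  (11-95/8)²=49/64
  (8-95/8)²=961/64
Σ(x-μ)² = 1319/8
σ² = (1319/8)/8 = 1319/64

σ = √(1319/64) ≈ 4.5398


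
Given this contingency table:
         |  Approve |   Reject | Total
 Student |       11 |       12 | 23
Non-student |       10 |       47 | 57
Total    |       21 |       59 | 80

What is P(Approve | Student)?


P(Approve | Student) = 11/(11+12) = 11/23

P(Approve|Student) = 11/23 ≈ 47.83%


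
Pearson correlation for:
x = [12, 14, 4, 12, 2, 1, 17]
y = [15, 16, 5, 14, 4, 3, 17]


n=7, Σx=62, Σy=74, Σxy=892, Σx²=794, Σy²=1016
r = (7×892 - 62×74)/√((7×794 - 62²)(7×1016 - 74²))
= 1656/√(1714×1636) = 1656/√2804104 ≈ 1656/1674.5459 ≈ 0.9889

r ≈ 0.9889


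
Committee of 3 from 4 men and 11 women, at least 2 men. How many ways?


Count by #men:
  2M,1W: C(4,2)×C(11,1)=66
  3M,0W: C(4,3)×C(11,0)=4
Total = 70

70


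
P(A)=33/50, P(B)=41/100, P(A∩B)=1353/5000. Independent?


P(A)×P(B) = 1353/5000
P(A∩B) = 1353/5000
Equal ✓ → Independent

Yes, independent


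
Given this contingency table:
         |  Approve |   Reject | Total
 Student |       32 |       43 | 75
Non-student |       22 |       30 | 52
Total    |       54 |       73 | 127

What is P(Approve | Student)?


P(Approve | Student) = 32/(32+43) = 32/75

P(Approve|Student) = 32/75 ≈ 42.67%


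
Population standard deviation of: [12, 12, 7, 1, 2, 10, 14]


Mean = 58/7
  (12-58/7)²=676/49
  (12-58/7)²=676/49
  (7-58/7)²=81/49
  (1-58/7)²=2601/49
  (2-58/7)²=1936/49
  (10-58/7)²=144/49
  (14-58/7)²=1600/49
Σ(x-μ)² = 1102/7
σ² = (1102/7)/7 = 1102/49

σ = √(1102/49) ≈ 4.7423


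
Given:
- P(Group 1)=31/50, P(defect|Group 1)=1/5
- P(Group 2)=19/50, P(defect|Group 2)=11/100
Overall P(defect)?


P(B) = Σ P(B|Aᵢ)×P(Aᵢ)
  1/5×31/50 = 31/250
  11/100×19/50 = 209/5000
Sum = 829/5000

P(defect) = 829/5000 ≈ 16.58%


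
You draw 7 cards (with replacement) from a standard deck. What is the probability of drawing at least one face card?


P(not a face card) = 40/52 = 10/13
P(none in 7 draws) = (10/13)^7 = 10000000/62748517
P(≥1 face card) = 1 - 10000000/62748517 = 52748517/62748517

P = 52748517/62748517 ≈ 84.06%


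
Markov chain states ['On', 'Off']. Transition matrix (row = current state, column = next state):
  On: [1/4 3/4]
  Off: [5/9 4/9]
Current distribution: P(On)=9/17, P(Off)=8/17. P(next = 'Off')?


P(next=Off) = Σᵢ P(now=i)×P(i→Off)
= 9/17×3/4 + 8/17×4/9
= 27/68 + 32/153 = 371/612

P = 371/612 ≈ 0.6062


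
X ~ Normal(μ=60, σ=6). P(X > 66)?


z = (66-60)/6 = 1.0
P(X > 66) = 1 - P(Z ≤ 1.0) = 1 - 0.8413 = 0.1587

P(X > 66) ≈ 0.1587


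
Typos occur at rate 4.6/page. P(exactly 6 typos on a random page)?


Poisson(λ=4.6): P(X=6) = e^(-λ)×λ^k/k!
= e^(-4.6) × 4.6^6 / 6!
≈ 0.01005183574 × 9474.296896 / 720 ≈ 0.132270

P(X=6) ≈ 0.132270 ≈ 13.23%


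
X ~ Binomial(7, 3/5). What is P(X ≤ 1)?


P(X ≤ 1) = Σ P(X=i) for i=0..1
P(X=0) = 128/78125
P(X=1) = 1344/78125
Sum = 1472/78125

P(X ≤ 1) = 1472/78125 ≈ 1.88%


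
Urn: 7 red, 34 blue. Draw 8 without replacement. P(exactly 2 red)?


Hypergeometric: C(7,2)×C(34,6)/C(41,8)
= 21×1344904/95548245 = 553784/1873495

P(X=2) = 553784/1873495 ≈ 29.56%


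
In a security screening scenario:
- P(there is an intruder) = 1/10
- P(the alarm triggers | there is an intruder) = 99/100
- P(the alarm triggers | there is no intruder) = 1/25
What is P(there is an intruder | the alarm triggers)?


Using Bayes' theorem:
P(A|B) = P(B|A)·P(A) / P(B)

P(the alarm triggers) = 99/100 × 1/10 + 1/25 × 9/10
= 99/1000 + 9/250 = 27/200

P(there is an intruder|the alarm triggers) = (99/1000) / (27/200) = 11/15

P(there is an intruder|the alarm triggers) = 11/15 ≈ 73.33%


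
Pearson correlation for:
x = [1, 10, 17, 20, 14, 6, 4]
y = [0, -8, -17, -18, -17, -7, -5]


n=7, Σx=72, Σy=-72, Σxy=-1029, Σx²=1038, Σy²=1040
r = (7×(-1029) - 72×(-72))/√((7×1038 - 72²)(7×1040 - (-72)²))
= -2019/√(2082×2096) = -2019/√4363872 ≈ -2019/2088.9883 ≈ -0.9665

r ≈ -0.9665


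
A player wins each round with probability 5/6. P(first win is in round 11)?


Geometric: P(X=11) = (1-p)^(k-1)×p = (1/6)^10×5/6 = 5/362797056

P(X=11) = 5/362797056 ≈ 0.00%


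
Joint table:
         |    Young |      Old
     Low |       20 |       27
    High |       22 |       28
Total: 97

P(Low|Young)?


P(Low|Young) = 20/(20+22) = 20/42 = 10/21

P = 10/21 ≈ 47.62%


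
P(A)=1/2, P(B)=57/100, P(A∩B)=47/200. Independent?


P(A)×P(B) = 57/200
P(A∩B) = 47/200
Not equal → NOT independent

No, not independent


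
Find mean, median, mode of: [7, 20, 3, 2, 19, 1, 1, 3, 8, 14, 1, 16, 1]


Sorted: [1, 1, 1, 1, 2, 3, 3, 7, 8, 14, 16, 19, 20]
Mean = 96/13
Median = 3
Freq: {7: 1, 20: 1, 3: 2, 2: 1, 19: 1, 1: 4, 8: 1, 14: 1, 16: 1}
Mode: [1]

Mean=96/13, Median=3, Mode=1


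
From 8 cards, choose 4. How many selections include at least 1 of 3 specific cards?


Complement: C(8,4) - C(5,4) = 70 - 5 = 65

65


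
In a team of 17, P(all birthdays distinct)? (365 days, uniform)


P(all different) = Π(365-i)/365 for i=0..16
= (365/365)×(364/365)×...×(349/365)
= 0.684992

P ≈ 0.6850 ≈ 68.50%


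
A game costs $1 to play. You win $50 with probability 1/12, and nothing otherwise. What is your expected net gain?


E[gain] = (50-1)×1/12 + (-1)×11/12
= 49/12 - 11/12 = 19/6

Expected net gain = $19/6 ≈ $3.17


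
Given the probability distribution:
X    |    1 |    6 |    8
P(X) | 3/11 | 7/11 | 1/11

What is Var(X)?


E[X] = 53/11
E[X²] = 29
Var(X) = E[X²] - (E[X])² = 29 - 2809/121 = 700/121

Var(X) = 700/121 ≈ 5.7851


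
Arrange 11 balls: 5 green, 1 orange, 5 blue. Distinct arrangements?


11!/(5!×1!×5!) = 2772

2772


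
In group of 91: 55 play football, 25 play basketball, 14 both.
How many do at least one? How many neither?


|A∪B| = 55+25-14 = 66
Neither = 91-66 = 25

At least one: 66; Neither: 25


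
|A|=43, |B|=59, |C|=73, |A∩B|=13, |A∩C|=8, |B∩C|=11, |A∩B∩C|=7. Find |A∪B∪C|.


|A∪B∪C| = 43+59+73-13-8-11+7 = 150

|A∪B∪C| = 150


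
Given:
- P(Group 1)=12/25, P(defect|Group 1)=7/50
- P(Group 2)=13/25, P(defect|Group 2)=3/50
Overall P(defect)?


P(B) = Σ P(B|Aᵢ)×P(Aᵢ)
  7/50×12/25 = 42/625
  3/50×13/25 = 39/1250
Sum = 123/1250

P(defect) = 123/1250 ≈ 9.84%


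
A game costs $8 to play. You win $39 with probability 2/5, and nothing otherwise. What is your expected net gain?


E[gain] = (39-8)×2/5 + (-8)×3/5
= 62/5 - 24/5 = 38/5

Expected net gain = $38/5 ≈ $7.60


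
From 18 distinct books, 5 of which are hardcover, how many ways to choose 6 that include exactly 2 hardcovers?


Choose 2 of the 5 hardcovers and 4 of the other 13 books:
C(5,2)×C(13,4) = 10×715 = 7150

7150


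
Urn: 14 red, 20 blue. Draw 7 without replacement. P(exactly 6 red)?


Hypergeometric: C(14,6)×C(20,1)/C(34,7)
= 3003×20/5379616 = 1365/122264

P(X=6) = 1365/122264 ≈ 1.12%


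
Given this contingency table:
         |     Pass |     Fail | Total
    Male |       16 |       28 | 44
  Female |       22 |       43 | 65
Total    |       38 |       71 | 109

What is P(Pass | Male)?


P(Pass | Male) = 16/(16+28) = 16/44 = 4/11

P(Pass|Male) = 4/11 ≈ 36.36%


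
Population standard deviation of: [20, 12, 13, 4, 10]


Mean = 59/5
  (20-59/5)²=1681/25
  (12-59/5)²=1/25
  (13-59/5)²=36/25
  (4-59/5)²=1521/25
  (10-59/5)²=81/25
Σ(x-μ)² = 664/5
σ² = (664/5)/5 = 664/25

σ = √(664/25) ≈ 5.1536


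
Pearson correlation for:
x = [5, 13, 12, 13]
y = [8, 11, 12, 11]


n=4, Σx=43, Σy=42, Σxy=470, Σx²=507, Σy²=450
r = (4×470 - 43×42)/√((4×507 - 43²)(4×450 - 42²))
= 74/√(179×36) = 74/√6444 ≈ 74/80.2745 ≈ 0.9218

r ≈ 0.9218


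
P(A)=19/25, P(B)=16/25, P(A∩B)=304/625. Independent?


P(A)×P(B) = 304/625
P(A∩B) = 304/625
Equal ✓ → Independent

Yes, independent


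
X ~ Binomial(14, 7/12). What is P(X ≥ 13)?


P(X ≥ 13) = Σ P(X=i) for i=13..14
P(X=13) = 3391115364245/641959232274432
P(X=14) = 678223072849/1283918464548864
Sum = 7460453801339/1283918464548864

P(X ≥ 13) = 7460453801339/1283918464548864 ≈ 0.58%


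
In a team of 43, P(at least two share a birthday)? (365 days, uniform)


P(all different) = Π(365-i)/365 for i=0..42
= 0.076077
P(match) = 1 - 0.076077 = 0.923923

P ≈ 0.9239 ≈ 92.39%


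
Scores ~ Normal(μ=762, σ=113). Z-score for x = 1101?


z = (x - μ)/σ = (1101 - 762)/113 = 3.0

z = 3.0


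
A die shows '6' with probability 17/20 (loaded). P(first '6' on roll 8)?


Geometric: P(X=8) = (1-p)^(k-1)×p = (3/20)^7×17/20 = 37179/25600000000

P(X=8) = 37179/25600000000 ≈ 0.00%


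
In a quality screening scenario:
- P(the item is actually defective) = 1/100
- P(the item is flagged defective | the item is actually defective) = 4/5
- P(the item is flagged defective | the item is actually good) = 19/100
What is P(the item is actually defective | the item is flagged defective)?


Using Bayes' theorem:
P(A|B) = P(B|A)·P(A) / P(B)

P(the item is flagged defective) = 4/5 × 1/100 + 19/100 × 99/100
= 1/125 + 1881/10000 = 1961/10000

P(the item is actually defective|the item is flagged defective) = (1/125) / (1961/10000) = 80/1961

P(the item is actually defective|the item is flagged defective) = 80/1961 ≈ 4.08%


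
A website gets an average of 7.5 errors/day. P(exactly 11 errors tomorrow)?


Poisson(λ=7.5): P(X=11) = e^(-λ)×λ^k/k!
= e^(-7.5) × 7.5^11 / 11!
≈ 0.0005530843701 × 4223513603.21 / 39916800 ≈ 0.058521

P(X=11) ≈ 0.058521 ≈ 5.85%


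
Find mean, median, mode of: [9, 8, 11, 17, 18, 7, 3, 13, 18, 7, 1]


Sorted: [1, 3, 7, 7, 8, 9, 11, 13, 17, 18, 18]
Mean = 112/11
Median = 9
Freq: {9: 1, 8: 1, 11: 1, 17: 1, 18: 2, 7: 2, 3: 1, 13: 1, 1: 1}
Mode: [7, 18]

Mean=112/11, Median=9, Mode=[7, 18]


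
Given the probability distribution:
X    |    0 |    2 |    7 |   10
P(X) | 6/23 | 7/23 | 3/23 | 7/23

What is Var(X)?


E[X] = 105/23
E[X²] = 875/23
Var(X) = E[X²] - (E[X])² = 875/23 - 11025/529 = 9100/529

Var(X) = 9100/529 ≈ 17.2023


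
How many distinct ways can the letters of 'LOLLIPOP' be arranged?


Letters: 8, freq: {'L': 3, 'O': 2, 'I': 1, 'P': 2}
8!/(3!×2!×1!×2!) = 40320/24 = 1680

1680


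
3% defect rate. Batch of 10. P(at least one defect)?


P(all good) = (97/100)^10 = 73742412689492826049/100000000000000000000
P(≥1 defect) = 26257587310507173951/100000000000000000000

P = 26257587310507173951/100000000000000000000 ≈ 26.26%


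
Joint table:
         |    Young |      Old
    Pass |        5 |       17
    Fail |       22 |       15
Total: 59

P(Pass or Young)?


P(Pass∨Young) = P(Pass) + P(Young) - P(Pass∧Young)
= (22 + 27 - 5)/59 = 44/59

P = 44/59 ≈ 74.58%


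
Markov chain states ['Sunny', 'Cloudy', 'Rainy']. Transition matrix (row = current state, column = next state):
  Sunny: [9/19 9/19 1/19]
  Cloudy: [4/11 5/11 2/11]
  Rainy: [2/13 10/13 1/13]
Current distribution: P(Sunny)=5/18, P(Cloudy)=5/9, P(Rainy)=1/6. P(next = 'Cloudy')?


P(next=Cloudy) = Σᵢ P(now=i)×P(i→Cloudy)
= 5/18×9/19 + 5/9×5/11 + 1/6×10/13
= 5/38 + 25/99 + 5/39 = 25055/48906

P = 25055/48906 ≈ 0.5123


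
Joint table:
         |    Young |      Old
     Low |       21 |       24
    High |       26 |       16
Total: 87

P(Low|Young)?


P(Low|Young) = 21/(21+26) = 21/47

P = 21/47 ≈ 44.68%


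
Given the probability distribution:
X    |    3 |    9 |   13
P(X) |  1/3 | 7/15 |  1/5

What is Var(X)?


E[X] = 39/5
E[X²] = 373/5
Var(X) = E[X²] - (E[X])² = 373/5 - 1521/25 = 344/25

Var(X) = 344/25 ≈ 13.7600


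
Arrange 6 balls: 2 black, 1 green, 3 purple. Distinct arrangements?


6!/(2!×1!×3!) = 60

60


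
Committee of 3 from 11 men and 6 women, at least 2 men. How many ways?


Count by #men:
  2M,1W: C(11,2)×C(6,1)=330
  3M,0W: C(11,3)×C(6,0)=165
Total = 495

495


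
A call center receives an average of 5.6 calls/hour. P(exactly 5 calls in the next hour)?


Poisson(λ=5.6): P(X=5) = e^(-λ)×λ^k/k!
= e^(-5.6) × 5.6^5 / 5!
≈ 0.003697863716 × 5507.31776 / 120 ≈ 0.169711

P(X=5) ≈ 0.169711 ≈ 16.97%


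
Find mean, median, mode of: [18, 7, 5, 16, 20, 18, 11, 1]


Sorted: [1, 5, 7, 11, 16, 18, 18, 20]
Mean = 96/8 = 12
Median = 27/2
Freq: {18: 2, 7: 1, 5: 1, 16: 1, 20: 1, 11: 1, 1: 1}
Mode: [18]

Mean=12, Median=27/2, Mode=18
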